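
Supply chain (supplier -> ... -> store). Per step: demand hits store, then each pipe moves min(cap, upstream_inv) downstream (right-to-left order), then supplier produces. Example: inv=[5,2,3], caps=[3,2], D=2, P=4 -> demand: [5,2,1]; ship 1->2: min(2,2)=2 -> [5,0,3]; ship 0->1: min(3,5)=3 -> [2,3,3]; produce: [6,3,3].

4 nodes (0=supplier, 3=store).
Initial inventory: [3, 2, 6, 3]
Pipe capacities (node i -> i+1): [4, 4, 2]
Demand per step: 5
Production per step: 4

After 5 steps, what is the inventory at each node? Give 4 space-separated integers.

Step 1: demand=5,sold=3 ship[2->3]=2 ship[1->2]=2 ship[0->1]=3 prod=4 -> inv=[4 3 6 2]
Step 2: demand=5,sold=2 ship[2->3]=2 ship[1->2]=3 ship[0->1]=4 prod=4 -> inv=[4 4 7 2]
Step 3: demand=5,sold=2 ship[2->3]=2 ship[1->2]=4 ship[0->1]=4 prod=4 -> inv=[4 4 9 2]
Step 4: demand=5,sold=2 ship[2->3]=2 ship[1->2]=4 ship[0->1]=4 prod=4 -> inv=[4 4 11 2]
Step 5: demand=5,sold=2 ship[2->3]=2 ship[1->2]=4 ship[0->1]=4 prod=4 -> inv=[4 4 13 2]

4 4 13 2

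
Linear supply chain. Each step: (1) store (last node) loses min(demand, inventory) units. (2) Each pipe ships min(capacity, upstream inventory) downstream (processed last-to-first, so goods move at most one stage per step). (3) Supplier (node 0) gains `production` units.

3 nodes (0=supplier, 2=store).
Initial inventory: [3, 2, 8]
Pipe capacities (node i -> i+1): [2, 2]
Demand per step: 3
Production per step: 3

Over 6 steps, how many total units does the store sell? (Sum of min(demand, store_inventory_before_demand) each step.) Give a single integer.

Answer: 18

Derivation:
Step 1: sold=3 (running total=3) -> [4 2 7]
Step 2: sold=3 (running total=6) -> [5 2 6]
Step 3: sold=3 (running total=9) -> [6 2 5]
Step 4: sold=3 (running total=12) -> [7 2 4]
Step 5: sold=3 (running total=15) -> [8 2 3]
Step 6: sold=3 (running total=18) -> [9 2 2]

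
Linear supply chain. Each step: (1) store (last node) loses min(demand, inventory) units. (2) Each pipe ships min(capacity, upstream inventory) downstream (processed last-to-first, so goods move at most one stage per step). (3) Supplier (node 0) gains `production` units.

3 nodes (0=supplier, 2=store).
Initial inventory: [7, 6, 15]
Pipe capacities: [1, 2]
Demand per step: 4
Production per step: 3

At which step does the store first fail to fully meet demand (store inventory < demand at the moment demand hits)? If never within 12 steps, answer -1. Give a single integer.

Step 1: demand=4,sold=4 ship[1->2]=2 ship[0->1]=1 prod=3 -> [9 5 13]
Step 2: demand=4,sold=4 ship[1->2]=2 ship[0->1]=1 prod=3 -> [11 4 11]
Step 3: demand=4,sold=4 ship[1->2]=2 ship[0->1]=1 prod=3 -> [13 3 9]
Step 4: demand=4,sold=4 ship[1->2]=2 ship[0->1]=1 prod=3 -> [15 2 7]
Step 5: demand=4,sold=4 ship[1->2]=2 ship[0->1]=1 prod=3 -> [17 1 5]
Step 6: demand=4,sold=4 ship[1->2]=1 ship[0->1]=1 prod=3 -> [19 1 2]
Step 7: demand=4,sold=2 ship[1->2]=1 ship[0->1]=1 prod=3 -> [21 1 1]
Step 8: demand=4,sold=1 ship[1->2]=1 ship[0->1]=1 prod=3 -> [23 1 1]
Step 9: demand=4,sold=1 ship[1->2]=1 ship[0->1]=1 prod=3 -> [25 1 1]
Step 10: demand=4,sold=1 ship[1->2]=1 ship[0->1]=1 prod=3 -> [27 1 1]
Step 11: demand=4,sold=1 ship[1->2]=1 ship[0->1]=1 prod=3 -> [29 1 1]
Step 12: demand=4,sold=1 ship[1->2]=1 ship[0->1]=1 prod=3 -> [31 1 1]
First stockout at step 7

7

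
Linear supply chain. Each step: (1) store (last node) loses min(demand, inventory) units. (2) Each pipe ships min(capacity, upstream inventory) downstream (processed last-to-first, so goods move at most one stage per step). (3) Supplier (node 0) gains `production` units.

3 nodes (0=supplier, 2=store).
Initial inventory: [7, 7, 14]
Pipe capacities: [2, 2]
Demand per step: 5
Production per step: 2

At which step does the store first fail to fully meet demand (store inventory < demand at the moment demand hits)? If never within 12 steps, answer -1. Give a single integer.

Step 1: demand=5,sold=5 ship[1->2]=2 ship[0->1]=2 prod=2 -> [7 7 11]
Step 2: demand=5,sold=5 ship[1->2]=2 ship[0->1]=2 prod=2 -> [7 7 8]
Step 3: demand=5,sold=5 ship[1->2]=2 ship[0->1]=2 prod=2 -> [7 7 5]
Step 4: demand=5,sold=5 ship[1->2]=2 ship[0->1]=2 prod=2 -> [7 7 2]
Step 5: demand=5,sold=2 ship[1->2]=2 ship[0->1]=2 prod=2 -> [7 7 2]
Step 6: demand=5,sold=2 ship[1->2]=2 ship[0->1]=2 prod=2 -> [7 7 2]
Step 7: demand=5,sold=2 ship[1->2]=2 ship[0->1]=2 prod=2 -> [7 7 2]
Step 8: demand=5,sold=2 ship[1->2]=2 ship[0->1]=2 prod=2 -> [7 7 2]
Step 9: demand=5,sold=2 ship[1->2]=2 ship[0->1]=2 prod=2 -> [7 7 2]
Step 10: demand=5,sold=2 ship[1->2]=2 ship[0->1]=2 prod=2 -> [7 7 2]
Step 11: demand=5,sold=2 ship[1->2]=2 ship[0->1]=2 prod=2 -> [7 7 2]
Step 12: demand=5,sold=2 ship[1->2]=2 ship[0->1]=2 prod=2 -> [7 7 2]
First stockout at step 5

5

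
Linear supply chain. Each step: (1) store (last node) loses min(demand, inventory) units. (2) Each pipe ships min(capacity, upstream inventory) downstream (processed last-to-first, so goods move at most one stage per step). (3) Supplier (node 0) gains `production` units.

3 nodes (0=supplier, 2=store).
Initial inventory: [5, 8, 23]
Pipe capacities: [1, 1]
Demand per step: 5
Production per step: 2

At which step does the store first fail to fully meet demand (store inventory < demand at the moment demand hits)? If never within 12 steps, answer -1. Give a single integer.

Step 1: demand=5,sold=5 ship[1->2]=1 ship[0->1]=1 prod=2 -> [6 8 19]
Step 2: demand=5,sold=5 ship[1->2]=1 ship[0->1]=1 prod=2 -> [7 8 15]
Step 3: demand=5,sold=5 ship[1->2]=1 ship[0->1]=1 prod=2 -> [8 8 11]
Step 4: demand=5,sold=5 ship[1->2]=1 ship[0->1]=1 prod=2 -> [9 8 7]
Step 5: demand=5,sold=5 ship[1->2]=1 ship[0->1]=1 prod=2 -> [10 8 3]
Step 6: demand=5,sold=3 ship[1->2]=1 ship[0->1]=1 prod=2 -> [11 8 1]
Step 7: demand=5,sold=1 ship[1->2]=1 ship[0->1]=1 prod=2 -> [12 8 1]
Step 8: demand=5,sold=1 ship[1->2]=1 ship[0->1]=1 prod=2 -> [13 8 1]
Step 9: demand=5,sold=1 ship[1->2]=1 ship[0->1]=1 prod=2 -> [14 8 1]
Step 10: demand=5,sold=1 ship[1->2]=1 ship[0->1]=1 prod=2 -> [15 8 1]
Step 11: demand=5,sold=1 ship[1->2]=1 ship[0->1]=1 prod=2 -> [16 8 1]
Step 12: demand=5,sold=1 ship[1->2]=1 ship[0->1]=1 prod=2 -> [17 8 1]
First stockout at step 6

6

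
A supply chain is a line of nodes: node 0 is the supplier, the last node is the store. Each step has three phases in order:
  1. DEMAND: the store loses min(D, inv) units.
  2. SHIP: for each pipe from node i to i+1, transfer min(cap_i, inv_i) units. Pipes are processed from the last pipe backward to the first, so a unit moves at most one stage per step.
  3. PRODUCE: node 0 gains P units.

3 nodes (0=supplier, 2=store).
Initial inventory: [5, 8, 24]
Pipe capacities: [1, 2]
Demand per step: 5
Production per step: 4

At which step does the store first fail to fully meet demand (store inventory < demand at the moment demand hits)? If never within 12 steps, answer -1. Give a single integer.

Step 1: demand=5,sold=5 ship[1->2]=2 ship[0->1]=1 prod=4 -> [8 7 21]
Step 2: demand=5,sold=5 ship[1->2]=2 ship[0->1]=1 prod=4 -> [11 6 18]
Step 3: demand=5,sold=5 ship[1->2]=2 ship[0->1]=1 prod=4 -> [14 5 15]
Step 4: demand=5,sold=5 ship[1->2]=2 ship[0->1]=1 prod=4 -> [17 4 12]
Step 5: demand=5,sold=5 ship[1->2]=2 ship[0->1]=1 prod=4 -> [20 3 9]
Step 6: demand=5,sold=5 ship[1->2]=2 ship[0->1]=1 prod=4 -> [23 2 6]
Step 7: demand=5,sold=5 ship[1->2]=2 ship[0->1]=1 prod=4 -> [26 1 3]
Step 8: demand=5,sold=3 ship[1->2]=1 ship[0->1]=1 prod=4 -> [29 1 1]
Step 9: demand=5,sold=1 ship[1->2]=1 ship[0->1]=1 prod=4 -> [32 1 1]
Step 10: demand=5,sold=1 ship[1->2]=1 ship[0->1]=1 prod=4 -> [35 1 1]
Step 11: demand=5,sold=1 ship[1->2]=1 ship[0->1]=1 prod=4 -> [38 1 1]
Step 12: demand=5,sold=1 ship[1->2]=1 ship[0->1]=1 prod=4 -> [41 1 1]
First stockout at step 8

8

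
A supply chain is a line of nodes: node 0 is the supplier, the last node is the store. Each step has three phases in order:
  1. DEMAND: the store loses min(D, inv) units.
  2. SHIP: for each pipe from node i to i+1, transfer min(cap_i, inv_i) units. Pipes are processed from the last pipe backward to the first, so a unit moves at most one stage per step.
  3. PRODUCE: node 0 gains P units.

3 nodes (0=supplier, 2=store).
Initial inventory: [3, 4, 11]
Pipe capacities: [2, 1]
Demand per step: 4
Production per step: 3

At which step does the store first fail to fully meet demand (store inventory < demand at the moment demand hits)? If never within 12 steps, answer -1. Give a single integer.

Step 1: demand=4,sold=4 ship[1->2]=1 ship[0->1]=2 prod=3 -> [4 5 8]
Step 2: demand=4,sold=4 ship[1->2]=1 ship[0->1]=2 prod=3 -> [5 6 5]
Step 3: demand=4,sold=4 ship[1->2]=1 ship[0->1]=2 prod=3 -> [6 7 2]
Step 4: demand=4,sold=2 ship[1->2]=1 ship[0->1]=2 prod=3 -> [7 8 1]
Step 5: demand=4,sold=1 ship[1->2]=1 ship[0->1]=2 prod=3 -> [8 9 1]
Step 6: demand=4,sold=1 ship[1->2]=1 ship[0->1]=2 prod=3 -> [9 10 1]
Step 7: demand=4,sold=1 ship[1->2]=1 ship[0->1]=2 prod=3 -> [10 11 1]
Step 8: demand=4,sold=1 ship[1->2]=1 ship[0->1]=2 prod=3 -> [11 12 1]
Step 9: demand=4,sold=1 ship[1->2]=1 ship[0->1]=2 prod=3 -> [12 13 1]
Step 10: demand=4,sold=1 ship[1->2]=1 ship[0->1]=2 prod=3 -> [13 14 1]
Step 11: demand=4,sold=1 ship[1->2]=1 ship[0->1]=2 prod=3 -> [14 15 1]
Step 12: demand=4,sold=1 ship[1->2]=1 ship[0->1]=2 prod=3 -> [15 16 1]
First stockout at step 4

4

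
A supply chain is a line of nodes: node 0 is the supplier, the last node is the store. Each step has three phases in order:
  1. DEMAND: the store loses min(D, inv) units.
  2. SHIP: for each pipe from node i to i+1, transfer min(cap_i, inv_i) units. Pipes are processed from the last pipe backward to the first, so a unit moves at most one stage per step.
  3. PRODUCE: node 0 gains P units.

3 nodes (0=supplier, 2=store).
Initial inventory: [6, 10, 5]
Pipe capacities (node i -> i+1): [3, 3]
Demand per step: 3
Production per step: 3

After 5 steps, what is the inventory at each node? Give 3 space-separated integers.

Step 1: demand=3,sold=3 ship[1->2]=3 ship[0->1]=3 prod=3 -> inv=[6 10 5]
Step 2: demand=3,sold=3 ship[1->2]=3 ship[0->1]=3 prod=3 -> inv=[6 10 5]
Step 3: demand=3,sold=3 ship[1->2]=3 ship[0->1]=3 prod=3 -> inv=[6 10 5]
Step 4: demand=3,sold=3 ship[1->2]=3 ship[0->1]=3 prod=3 -> inv=[6 10 5]
Step 5: demand=3,sold=3 ship[1->2]=3 ship[0->1]=3 prod=3 -> inv=[6 10 5]

6 10 5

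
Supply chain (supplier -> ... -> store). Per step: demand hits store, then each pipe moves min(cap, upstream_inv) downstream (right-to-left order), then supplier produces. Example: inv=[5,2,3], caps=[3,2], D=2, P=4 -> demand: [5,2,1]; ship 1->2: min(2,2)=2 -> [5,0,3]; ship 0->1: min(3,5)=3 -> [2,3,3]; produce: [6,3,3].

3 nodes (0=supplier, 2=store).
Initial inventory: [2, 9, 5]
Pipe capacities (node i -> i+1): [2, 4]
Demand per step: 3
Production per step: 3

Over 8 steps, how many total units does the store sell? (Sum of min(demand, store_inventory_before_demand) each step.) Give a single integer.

Step 1: sold=3 (running total=3) -> [3 7 6]
Step 2: sold=3 (running total=6) -> [4 5 7]
Step 3: sold=3 (running total=9) -> [5 3 8]
Step 4: sold=3 (running total=12) -> [6 2 8]
Step 5: sold=3 (running total=15) -> [7 2 7]
Step 6: sold=3 (running total=18) -> [8 2 6]
Step 7: sold=3 (running total=21) -> [9 2 5]
Step 8: sold=3 (running total=24) -> [10 2 4]

Answer: 24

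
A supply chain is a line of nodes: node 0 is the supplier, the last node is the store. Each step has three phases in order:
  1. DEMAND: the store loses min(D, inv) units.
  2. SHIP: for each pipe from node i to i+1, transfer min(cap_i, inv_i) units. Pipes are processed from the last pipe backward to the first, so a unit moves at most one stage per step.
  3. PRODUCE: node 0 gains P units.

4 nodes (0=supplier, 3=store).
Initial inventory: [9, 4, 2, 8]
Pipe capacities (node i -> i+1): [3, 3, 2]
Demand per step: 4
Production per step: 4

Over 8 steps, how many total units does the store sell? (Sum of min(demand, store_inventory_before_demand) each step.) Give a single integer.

Answer: 22

Derivation:
Step 1: sold=4 (running total=4) -> [10 4 3 6]
Step 2: sold=4 (running total=8) -> [11 4 4 4]
Step 3: sold=4 (running total=12) -> [12 4 5 2]
Step 4: sold=2 (running total=14) -> [13 4 6 2]
Step 5: sold=2 (running total=16) -> [14 4 7 2]
Step 6: sold=2 (running total=18) -> [15 4 8 2]
Step 7: sold=2 (running total=20) -> [16 4 9 2]
Step 8: sold=2 (running total=22) -> [17 4 10 2]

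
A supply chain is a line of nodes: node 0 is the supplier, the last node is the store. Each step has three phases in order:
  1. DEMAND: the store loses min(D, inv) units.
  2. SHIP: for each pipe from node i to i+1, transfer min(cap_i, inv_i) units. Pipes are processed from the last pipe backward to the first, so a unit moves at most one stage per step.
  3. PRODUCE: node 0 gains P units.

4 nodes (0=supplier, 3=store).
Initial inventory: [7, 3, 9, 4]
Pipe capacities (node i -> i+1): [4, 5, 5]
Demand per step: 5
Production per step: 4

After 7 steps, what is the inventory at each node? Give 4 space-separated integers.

Step 1: demand=5,sold=4 ship[2->3]=5 ship[1->2]=3 ship[0->1]=4 prod=4 -> inv=[7 4 7 5]
Step 2: demand=5,sold=5 ship[2->3]=5 ship[1->2]=4 ship[0->1]=4 prod=4 -> inv=[7 4 6 5]
Step 3: demand=5,sold=5 ship[2->3]=5 ship[1->2]=4 ship[0->1]=4 prod=4 -> inv=[7 4 5 5]
Step 4: demand=5,sold=5 ship[2->3]=5 ship[1->2]=4 ship[0->1]=4 prod=4 -> inv=[7 4 4 5]
Step 5: demand=5,sold=5 ship[2->3]=4 ship[1->2]=4 ship[0->1]=4 prod=4 -> inv=[7 4 4 4]
Step 6: demand=5,sold=4 ship[2->3]=4 ship[1->2]=4 ship[0->1]=4 prod=4 -> inv=[7 4 4 4]
Step 7: demand=5,sold=4 ship[2->3]=4 ship[1->2]=4 ship[0->1]=4 prod=4 -> inv=[7 4 4 4]

7 4 4 4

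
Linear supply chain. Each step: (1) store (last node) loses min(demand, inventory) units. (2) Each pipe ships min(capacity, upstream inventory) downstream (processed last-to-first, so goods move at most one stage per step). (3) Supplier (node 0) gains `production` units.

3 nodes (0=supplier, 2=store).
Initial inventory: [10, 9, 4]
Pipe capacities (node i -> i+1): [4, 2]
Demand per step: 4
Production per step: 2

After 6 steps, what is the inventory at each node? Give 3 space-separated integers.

Step 1: demand=4,sold=4 ship[1->2]=2 ship[0->1]=4 prod=2 -> inv=[8 11 2]
Step 2: demand=4,sold=2 ship[1->2]=2 ship[0->1]=4 prod=2 -> inv=[6 13 2]
Step 3: demand=4,sold=2 ship[1->2]=2 ship[0->1]=4 prod=2 -> inv=[4 15 2]
Step 4: demand=4,sold=2 ship[1->2]=2 ship[0->1]=4 prod=2 -> inv=[2 17 2]
Step 5: demand=4,sold=2 ship[1->2]=2 ship[0->1]=2 prod=2 -> inv=[2 17 2]
Step 6: demand=4,sold=2 ship[1->2]=2 ship[0->1]=2 prod=2 -> inv=[2 17 2]

2 17 2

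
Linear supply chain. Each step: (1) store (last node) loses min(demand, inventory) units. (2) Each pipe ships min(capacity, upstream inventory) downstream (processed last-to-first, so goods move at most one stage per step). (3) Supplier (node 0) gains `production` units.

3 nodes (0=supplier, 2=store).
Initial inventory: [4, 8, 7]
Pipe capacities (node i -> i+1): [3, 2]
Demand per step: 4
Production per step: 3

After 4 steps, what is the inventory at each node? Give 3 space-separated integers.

Step 1: demand=4,sold=4 ship[1->2]=2 ship[0->1]=3 prod=3 -> inv=[4 9 5]
Step 2: demand=4,sold=4 ship[1->2]=2 ship[0->1]=3 prod=3 -> inv=[4 10 3]
Step 3: demand=4,sold=3 ship[1->2]=2 ship[0->1]=3 prod=3 -> inv=[4 11 2]
Step 4: demand=4,sold=2 ship[1->2]=2 ship[0->1]=3 prod=3 -> inv=[4 12 2]

4 12 2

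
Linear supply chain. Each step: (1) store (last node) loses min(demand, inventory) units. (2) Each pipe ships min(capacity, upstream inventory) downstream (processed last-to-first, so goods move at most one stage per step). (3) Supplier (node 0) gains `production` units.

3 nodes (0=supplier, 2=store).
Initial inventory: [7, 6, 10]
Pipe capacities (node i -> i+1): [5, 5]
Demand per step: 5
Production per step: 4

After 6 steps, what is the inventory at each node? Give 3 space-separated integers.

Step 1: demand=5,sold=5 ship[1->2]=5 ship[0->1]=5 prod=4 -> inv=[6 6 10]
Step 2: demand=5,sold=5 ship[1->2]=5 ship[0->1]=5 prod=4 -> inv=[5 6 10]
Step 3: demand=5,sold=5 ship[1->2]=5 ship[0->1]=5 prod=4 -> inv=[4 6 10]
Step 4: demand=5,sold=5 ship[1->2]=5 ship[0->1]=4 prod=4 -> inv=[4 5 10]
Step 5: demand=5,sold=5 ship[1->2]=5 ship[0->1]=4 prod=4 -> inv=[4 4 10]
Step 6: demand=5,sold=5 ship[1->2]=4 ship[0->1]=4 prod=4 -> inv=[4 4 9]

4 4 9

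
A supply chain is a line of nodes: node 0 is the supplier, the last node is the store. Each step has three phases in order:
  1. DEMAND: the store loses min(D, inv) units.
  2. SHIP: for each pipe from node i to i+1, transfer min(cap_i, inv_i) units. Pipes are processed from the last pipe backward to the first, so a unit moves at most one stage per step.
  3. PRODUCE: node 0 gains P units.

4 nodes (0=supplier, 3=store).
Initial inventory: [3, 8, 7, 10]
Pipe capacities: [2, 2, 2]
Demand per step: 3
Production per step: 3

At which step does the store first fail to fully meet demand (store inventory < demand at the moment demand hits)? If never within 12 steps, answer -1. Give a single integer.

Step 1: demand=3,sold=3 ship[2->3]=2 ship[1->2]=2 ship[0->1]=2 prod=3 -> [4 8 7 9]
Step 2: demand=3,sold=3 ship[2->3]=2 ship[1->2]=2 ship[0->1]=2 prod=3 -> [5 8 7 8]
Step 3: demand=3,sold=3 ship[2->3]=2 ship[1->2]=2 ship[0->1]=2 prod=3 -> [6 8 7 7]
Step 4: demand=3,sold=3 ship[2->3]=2 ship[1->2]=2 ship[0->1]=2 prod=3 -> [7 8 7 6]
Step 5: demand=3,sold=3 ship[2->3]=2 ship[1->2]=2 ship[0->1]=2 prod=3 -> [8 8 7 5]
Step 6: demand=3,sold=3 ship[2->3]=2 ship[1->2]=2 ship[0->1]=2 prod=3 -> [9 8 7 4]
Step 7: demand=3,sold=3 ship[2->3]=2 ship[1->2]=2 ship[0->1]=2 prod=3 -> [10 8 7 3]
Step 8: demand=3,sold=3 ship[2->3]=2 ship[1->2]=2 ship[0->1]=2 prod=3 -> [11 8 7 2]
Step 9: demand=3,sold=2 ship[2->3]=2 ship[1->2]=2 ship[0->1]=2 prod=3 -> [12 8 7 2]
Step 10: demand=3,sold=2 ship[2->3]=2 ship[1->2]=2 ship[0->1]=2 prod=3 -> [13 8 7 2]
Step 11: demand=3,sold=2 ship[2->3]=2 ship[1->2]=2 ship[0->1]=2 prod=3 -> [14 8 7 2]
Step 12: demand=3,sold=2 ship[2->3]=2 ship[1->2]=2 ship[0->1]=2 prod=3 -> [15 8 7 2]
First stockout at step 9

9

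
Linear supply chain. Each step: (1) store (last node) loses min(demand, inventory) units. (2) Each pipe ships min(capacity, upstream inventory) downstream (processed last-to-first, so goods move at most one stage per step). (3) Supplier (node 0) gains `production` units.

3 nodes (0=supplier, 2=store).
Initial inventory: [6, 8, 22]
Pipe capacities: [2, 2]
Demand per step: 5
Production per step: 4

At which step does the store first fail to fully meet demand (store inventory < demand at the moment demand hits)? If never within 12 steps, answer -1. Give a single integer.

Step 1: demand=5,sold=5 ship[1->2]=2 ship[0->1]=2 prod=4 -> [8 8 19]
Step 2: demand=5,sold=5 ship[1->2]=2 ship[0->1]=2 prod=4 -> [10 8 16]
Step 3: demand=5,sold=5 ship[1->2]=2 ship[0->1]=2 prod=4 -> [12 8 13]
Step 4: demand=5,sold=5 ship[1->2]=2 ship[0->1]=2 prod=4 -> [14 8 10]
Step 5: demand=5,sold=5 ship[1->2]=2 ship[0->1]=2 prod=4 -> [16 8 7]
Step 6: demand=5,sold=5 ship[1->2]=2 ship[0->1]=2 prod=4 -> [18 8 4]
Step 7: demand=5,sold=4 ship[1->2]=2 ship[0->1]=2 prod=4 -> [20 8 2]
Step 8: demand=5,sold=2 ship[1->2]=2 ship[0->1]=2 prod=4 -> [22 8 2]
Step 9: demand=5,sold=2 ship[1->2]=2 ship[0->1]=2 prod=4 -> [24 8 2]
Step 10: demand=5,sold=2 ship[1->2]=2 ship[0->1]=2 prod=4 -> [26 8 2]
Step 11: demand=5,sold=2 ship[1->2]=2 ship[0->1]=2 prod=4 -> [28 8 2]
Step 12: demand=5,sold=2 ship[1->2]=2 ship[0->1]=2 prod=4 -> [30 8 2]
First stockout at step 7

7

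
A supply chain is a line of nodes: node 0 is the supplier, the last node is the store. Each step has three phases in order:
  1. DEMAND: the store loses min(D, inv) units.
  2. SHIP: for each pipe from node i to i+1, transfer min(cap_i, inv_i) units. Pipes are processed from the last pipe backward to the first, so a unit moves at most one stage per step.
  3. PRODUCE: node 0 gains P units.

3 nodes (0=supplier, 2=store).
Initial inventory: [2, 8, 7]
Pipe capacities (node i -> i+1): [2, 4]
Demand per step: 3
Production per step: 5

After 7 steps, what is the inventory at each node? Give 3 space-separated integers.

Step 1: demand=3,sold=3 ship[1->2]=4 ship[0->1]=2 prod=5 -> inv=[5 6 8]
Step 2: demand=3,sold=3 ship[1->2]=4 ship[0->1]=2 prod=5 -> inv=[8 4 9]
Step 3: demand=3,sold=3 ship[1->2]=4 ship[0->1]=2 prod=5 -> inv=[11 2 10]
Step 4: demand=3,sold=3 ship[1->2]=2 ship[0->1]=2 prod=5 -> inv=[14 2 9]
Step 5: demand=3,sold=3 ship[1->2]=2 ship[0->1]=2 prod=5 -> inv=[17 2 8]
Step 6: demand=3,sold=3 ship[1->2]=2 ship[0->1]=2 prod=5 -> inv=[20 2 7]
Step 7: demand=3,sold=3 ship[1->2]=2 ship[0->1]=2 prod=5 -> inv=[23 2 6]

23 2 6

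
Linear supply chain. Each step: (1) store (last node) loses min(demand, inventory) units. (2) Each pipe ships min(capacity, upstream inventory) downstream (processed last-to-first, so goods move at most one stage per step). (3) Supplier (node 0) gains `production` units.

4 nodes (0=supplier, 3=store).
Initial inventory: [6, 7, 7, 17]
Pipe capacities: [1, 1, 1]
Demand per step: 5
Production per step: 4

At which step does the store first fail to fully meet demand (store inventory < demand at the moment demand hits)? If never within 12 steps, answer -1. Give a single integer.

Step 1: demand=5,sold=5 ship[2->3]=1 ship[1->2]=1 ship[0->1]=1 prod=4 -> [9 7 7 13]
Step 2: demand=5,sold=5 ship[2->3]=1 ship[1->2]=1 ship[0->1]=1 prod=4 -> [12 7 7 9]
Step 3: demand=5,sold=5 ship[2->3]=1 ship[1->2]=1 ship[0->1]=1 prod=4 -> [15 7 7 5]
Step 4: demand=5,sold=5 ship[2->3]=1 ship[1->2]=1 ship[0->1]=1 prod=4 -> [18 7 7 1]
Step 5: demand=5,sold=1 ship[2->3]=1 ship[1->2]=1 ship[0->1]=1 prod=4 -> [21 7 7 1]
Step 6: demand=5,sold=1 ship[2->3]=1 ship[1->2]=1 ship[0->1]=1 prod=4 -> [24 7 7 1]
Step 7: demand=5,sold=1 ship[2->3]=1 ship[1->2]=1 ship[0->1]=1 prod=4 -> [27 7 7 1]
Step 8: demand=5,sold=1 ship[2->3]=1 ship[1->2]=1 ship[0->1]=1 prod=4 -> [30 7 7 1]
Step 9: demand=5,sold=1 ship[2->3]=1 ship[1->2]=1 ship[0->1]=1 prod=4 -> [33 7 7 1]
Step 10: demand=5,sold=1 ship[2->3]=1 ship[1->2]=1 ship[0->1]=1 prod=4 -> [36 7 7 1]
Step 11: demand=5,sold=1 ship[2->3]=1 ship[1->2]=1 ship[0->1]=1 prod=4 -> [39 7 7 1]
Step 12: demand=5,sold=1 ship[2->3]=1 ship[1->2]=1 ship[0->1]=1 prod=4 -> [42 7 7 1]
First stockout at step 5

5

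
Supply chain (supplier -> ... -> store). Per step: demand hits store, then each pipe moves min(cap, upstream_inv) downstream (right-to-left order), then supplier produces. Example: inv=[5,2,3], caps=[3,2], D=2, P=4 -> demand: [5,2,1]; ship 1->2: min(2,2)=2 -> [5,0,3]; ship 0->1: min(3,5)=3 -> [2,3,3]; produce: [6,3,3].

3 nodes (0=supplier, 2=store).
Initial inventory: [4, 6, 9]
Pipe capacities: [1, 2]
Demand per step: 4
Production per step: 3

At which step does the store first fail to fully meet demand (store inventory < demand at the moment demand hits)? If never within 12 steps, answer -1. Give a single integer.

Step 1: demand=4,sold=4 ship[1->2]=2 ship[0->1]=1 prod=3 -> [6 5 7]
Step 2: demand=4,sold=4 ship[1->2]=2 ship[0->1]=1 prod=3 -> [8 4 5]
Step 3: demand=4,sold=4 ship[1->2]=2 ship[0->1]=1 prod=3 -> [10 3 3]
Step 4: demand=4,sold=3 ship[1->2]=2 ship[0->1]=1 prod=3 -> [12 2 2]
Step 5: demand=4,sold=2 ship[1->2]=2 ship[0->1]=1 prod=3 -> [14 1 2]
Step 6: demand=4,sold=2 ship[1->2]=1 ship[0->1]=1 prod=3 -> [16 1 1]
Step 7: demand=4,sold=1 ship[1->2]=1 ship[0->1]=1 prod=3 -> [18 1 1]
Step 8: demand=4,sold=1 ship[1->2]=1 ship[0->1]=1 prod=3 -> [20 1 1]
Step 9: demand=4,sold=1 ship[1->2]=1 ship[0->1]=1 prod=3 -> [22 1 1]
Step 10: demand=4,sold=1 ship[1->2]=1 ship[0->1]=1 prod=3 -> [24 1 1]
Step 11: demand=4,sold=1 ship[1->2]=1 ship[0->1]=1 prod=3 -> [26 1 1]
Step 12: demand=4,sold=1 ship[1->2]=1 ship[0->1]=1 prod=3 -> [28 1 1]
First stockout at step 4

4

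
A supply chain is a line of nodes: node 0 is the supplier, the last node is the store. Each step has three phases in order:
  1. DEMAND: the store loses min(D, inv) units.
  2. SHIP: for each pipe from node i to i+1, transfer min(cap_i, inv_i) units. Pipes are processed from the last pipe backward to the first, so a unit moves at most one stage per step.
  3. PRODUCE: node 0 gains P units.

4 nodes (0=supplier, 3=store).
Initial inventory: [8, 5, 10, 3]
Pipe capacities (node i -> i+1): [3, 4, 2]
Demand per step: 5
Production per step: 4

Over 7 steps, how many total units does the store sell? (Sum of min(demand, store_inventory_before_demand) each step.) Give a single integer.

Answer: 15

Derivation:
Step 1: sold=3 (running total=3) -> [9 4 12 2]
Step 2: sold=2 (running total=5) -> [10 3 14 2]
Step 3: sold=2 (running total=7) -> [11 3 15 2]
Step 4: sold=2 (running total=9) -> [12 3 16 2]
Step 5: sold=2 (running total=11) -> [13 3 17 2]
Step 6: sold=2 (running total=13) -> [14 3 18 2]
Step 7: sold=2 (running total=15) -> [15 3 19 2]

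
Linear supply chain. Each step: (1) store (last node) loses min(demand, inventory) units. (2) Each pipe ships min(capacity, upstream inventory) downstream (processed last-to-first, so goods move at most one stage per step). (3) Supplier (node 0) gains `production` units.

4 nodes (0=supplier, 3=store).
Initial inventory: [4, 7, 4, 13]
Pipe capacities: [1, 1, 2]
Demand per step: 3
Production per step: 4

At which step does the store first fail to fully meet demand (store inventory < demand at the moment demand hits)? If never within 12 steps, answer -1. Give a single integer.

Step 1: demand=3,sold=3 ship[2->3]=2 ship[1->2]=1 ship[0->1]=1 prod=4 -> [7 7 3 12]
Step 2: demand=3,sold=3 ship[2->3]=2 ship[1->2]=1 ship[0->1]=1 prod=4 -> [10 7 2 11]
Step 3: demand=3,sold=3 ship[2->3]=2 ship[1->2]=1 ship[0->1]=1 prod=4 -> [13 7 1 10]
Step 4: demand=3,sold=3 ship[2->3]=1 ship[1->2]=1 ship[0->1]=1 prod=4 -> [16 7 1 8]
Step 5: demand=3,sold=3 ship[2->3]=1 ship[1->2]=1 ship[0->1]=1 prod=4 -> [19 7 1 6]
Step 6: demand=3,sold=3 ship[2->3]=1 ship[1->2]=1 ship[0->1]=1 prod=4 -> [22 7 1 4]
Step 7: demand=3,sold=3 ship[2->3]=1 ship[1->2]=1 ship[0->1]=1 prod=4 -> [25 7 1 2]
Step 8: demand=3,sold=2 ship[2->3]=1 ship[1->2]=1 ship[0->1]=1 prod=4 -> [28 7 1 1]
Step 9: demand=3,sold=1 ship[2->3]=1 ship[1->2]=1 ship[0->1]=1 prod=4 -> [31 7 1 1]
Step 10: demand=3,sold=1 ship[2->3]=1 ship[1->2]=1 ship[0->1]=1 prod=4 -> [34 7 1 1]
Step 11: demand=3,sold=1 ship[2->3]=1 ship[1->2]=1 ship[0->1]=1 prod=4 -> [37 7 1 1]
Step 12: demand=3,sold=1 ship[2->3]=1 ship[1->2]=1 ship[0->1]=1 prod=4 -> [40 7 1 1]
First stockout at step 8

8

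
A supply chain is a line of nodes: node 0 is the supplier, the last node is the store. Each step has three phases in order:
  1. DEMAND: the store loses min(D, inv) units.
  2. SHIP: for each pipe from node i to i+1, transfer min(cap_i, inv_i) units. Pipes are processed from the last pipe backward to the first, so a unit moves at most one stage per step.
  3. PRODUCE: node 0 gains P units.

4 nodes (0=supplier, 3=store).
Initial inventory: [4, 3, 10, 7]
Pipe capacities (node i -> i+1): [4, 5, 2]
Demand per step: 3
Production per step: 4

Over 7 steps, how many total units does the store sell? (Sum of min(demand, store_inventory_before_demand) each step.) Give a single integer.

Answer: 19

Derivation:
Step 1: sold=3 (running total=3) -> [4 4 11 6]
Step 2: sold=3 (running total=6) -> [4 4 13 5]
Step 3: sold=3 (running total=9) -> [4 4 15 4]
Step 4: sold=3 (running total=12) -> [4 4 17 3]
Step 5: sold=3 (running total=15) -> [4 4 19 2]
Step 6: sold=2 (running total=17) -> [4 4 21 2]
Step 7: sold=2 (running total=19) -> [4 4 23 2]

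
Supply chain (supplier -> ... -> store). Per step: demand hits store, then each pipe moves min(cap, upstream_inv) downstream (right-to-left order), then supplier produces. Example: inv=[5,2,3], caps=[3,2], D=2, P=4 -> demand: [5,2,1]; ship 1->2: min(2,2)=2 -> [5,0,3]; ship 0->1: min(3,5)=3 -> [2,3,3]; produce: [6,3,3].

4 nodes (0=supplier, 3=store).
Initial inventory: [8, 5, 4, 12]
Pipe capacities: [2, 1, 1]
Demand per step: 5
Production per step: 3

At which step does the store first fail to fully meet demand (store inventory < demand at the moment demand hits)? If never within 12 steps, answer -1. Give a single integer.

Step 1: demand=5,sold=5 ship[2->3]=1 ship[1->2]=1 ship[0->1]=2 prod=3 -> [9 6 4 8]
Step 2: demand=5,sold=5 ship[2->3]=1 ship[1->2]=1 ship[0->1]=2 prod=3 -> [10 7 4 4]
Step 3: demand=5,sold=4 ship[2->3]=1 ship[1->2]=1 ship[0->1]=2 prod=3 -> [11 8 4 1]
Step 4: demand=5,sold=1 ship[2->3]=1 ship[1->2]=1 ship[0->1]=2 prod=3 -> [12 9 4 1]
Step 5: demand=5,sold=1 ship[2->3]=1 ship[1->2]=1 ship[0->1]=2 prod=3 -> [13 10 4 1]
Step 6: demand=5,sold=1 ship[2->3]=1 ship[1->2]=1 ship[0->1]=2 prod=3 -> [14 11 4 1]
Step 7: demand=5,sold=1 ship[2->3]=1 ship[1->2]=1 ship[0->1]=2 prod=3 -> [15 12 4 1]
Step 8: demand=5,sold=1 ship[2->3]=1 ship[1->2]=1 ship[0->1]=2 prod=3 -> [16 13 4 1]
Step 9: demand=5,sold=1 ship[2->3]=1 ship[1->2]=1 ship[0->1]=2 prod=3 -> [17 14 4 1]
Step 10: demand=5,sold=1 ship[2->3]=1 ship[1->2]=1 ship[0->1]=2 prod=3 -> [18 15 4 1]
Step 11: demand=5,sold=1 ship[2->3]=1 ship[1->2]=1 ship[0->1]=2 prod=3 -> [19 16 4 1]
Step 12: demand=5,sold=1 ship[2->3]=1 ship[1->2]=1 ship[0->1]=2 prod=3 -> [20 17 4 1]
First stockout at step 3

3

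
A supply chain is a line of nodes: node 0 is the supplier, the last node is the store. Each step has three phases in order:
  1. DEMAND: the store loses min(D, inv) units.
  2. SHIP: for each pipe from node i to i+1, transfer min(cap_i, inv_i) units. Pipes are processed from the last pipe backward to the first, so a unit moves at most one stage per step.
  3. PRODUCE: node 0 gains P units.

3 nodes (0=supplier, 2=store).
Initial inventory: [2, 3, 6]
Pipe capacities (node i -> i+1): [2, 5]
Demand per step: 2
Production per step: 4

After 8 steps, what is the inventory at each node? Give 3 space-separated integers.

Step 1: demand=2,sold=2 ship[1->2]=3 ship[0->1]=2 prod=4 -> inv=[4 2 7]
Step 2: demand=2,sold=2 ship[1->2]=2 ship[0->1]=2 prod=4 -> inv=[6 2 7]
Step 3: demand=2,sold=2 ship[1->2]=2 ship[0->1]=2 prod=4 -> inv=[8 2 7]
Step 4: demand=2,sold=2 ship[1->2]=2 ship[0->1]=2 prod=4 -> inv=[10 2 7]
Step 5: demand=2,sold=2 ship[1->2]=2 ship[0->1]=2 prod=4 -> inv=[12 2 7]
Step 6: demand=2,sold=2 ship[1->2]=2 ship[0->1]=2 prod=4 -> inv=[14 2 7]
Step 7: demand=2,sold=2 ship[1->2]=2 ship[0->1]=2 prod=4 -> inv=[16 2 7]
Step 8: demand=2,sold=2 ship[1->2]=2 ship[0->1]=2 prod=4 -> inv=[18 2 7]

18 2 7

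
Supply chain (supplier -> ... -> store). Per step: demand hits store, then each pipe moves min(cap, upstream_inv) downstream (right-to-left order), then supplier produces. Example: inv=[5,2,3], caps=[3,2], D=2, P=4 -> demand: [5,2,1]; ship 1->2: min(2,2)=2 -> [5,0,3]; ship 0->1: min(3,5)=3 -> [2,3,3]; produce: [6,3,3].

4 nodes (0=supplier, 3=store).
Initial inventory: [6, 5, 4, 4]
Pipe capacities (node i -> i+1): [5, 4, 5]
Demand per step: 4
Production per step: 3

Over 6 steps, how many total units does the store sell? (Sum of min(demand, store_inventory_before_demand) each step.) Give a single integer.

Step 1: sold=4 (running total=4) -> [4 6 4 4]
Step 2: sold=4 (running total=8) -> [3 6 4 4]
Step 3: sold=4 (running total=12) -> [3 5 4 4]
Step 4: sold=4 (running total=16) -> [3 4 4 4]
Step 5: sold=4 (running total=20) -> [3 3 4 4]
Step 6: sold=4 (running total=24) -> [3 3 3 4]

Answer: 24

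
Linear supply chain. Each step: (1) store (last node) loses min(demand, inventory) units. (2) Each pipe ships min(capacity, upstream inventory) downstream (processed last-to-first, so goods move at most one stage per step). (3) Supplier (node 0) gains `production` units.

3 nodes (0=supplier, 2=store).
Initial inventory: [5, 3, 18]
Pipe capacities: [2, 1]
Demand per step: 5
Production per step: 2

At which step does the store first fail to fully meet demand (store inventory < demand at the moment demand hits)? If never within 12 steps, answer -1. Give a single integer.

Step 1: demand=5,sold=5 ship[1->2]=1 ship[0->1]=2 prod=2 -> [5 4 14]
Step 2: demand=5,sold=5 ship[1->2]=1 ship[0->1]=2 prod=2 -> [5 5 10]
Step 3: demand=5,sold=5 ship[1->2]=1 ship[0->1]=2 prod=2 -> [5 6 6]
Step 4: demand=5,sold=5 ship[1->2]=1 ship[0->1]=2 prod=2 -> [5 7 2]
Step 5: demand=5,sold=2 ship[1->2]=1 ship[0->1]=2 prod=2 -> [5 8 1]
Step 6: demand=5,sold=1 ship[1->2]=1 ship[0->1]=2 prod=2 -> [5 9 1]
Step 7: demand=5,sold=1 ship[1->2]=1 ship[0->1]=2 prod=2 -> [5 10 1]
Step 8: demand=5,sold=1 ship[1->2]=1 ship[0->1]=2 prod=2 -> [5 11 1]
Step 9: demand=5,sold=1 ship[1->2]=1 ship[0->1]=2 prod=2 -> [5 12 1]
Step 10: demand=5,sold=1 ship[1->2]=1 ship[0->1]=2 prod=2 -> [5 13 1]
Step 11: demand=5,sold=1 ship[1->2]=1 ship[0->1]=2 prod=2 -> [5 14 1]
Step 12: demand=5,sold=1 ship[1->2]=1 ship[0->1]=2 prod=2 -> [5 15 1]
First stockout at step 5

5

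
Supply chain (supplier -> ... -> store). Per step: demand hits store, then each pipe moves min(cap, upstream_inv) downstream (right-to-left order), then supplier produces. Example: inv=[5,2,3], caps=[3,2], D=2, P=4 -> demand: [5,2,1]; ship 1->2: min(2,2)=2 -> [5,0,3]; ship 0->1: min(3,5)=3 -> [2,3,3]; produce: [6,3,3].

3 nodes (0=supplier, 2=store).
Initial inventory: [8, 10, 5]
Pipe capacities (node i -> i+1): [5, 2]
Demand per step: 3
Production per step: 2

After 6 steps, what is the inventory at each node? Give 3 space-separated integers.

Step 1: demand=3,sold=3 ship[1->2]=2 ship[0->1]=5 prod=2 -> inv=[5 13 4]
Step 2: demand=3,sold=3 ship[1->2]=2 ship[0->1]=5 prod=2 -> inv=[2 16 3]
Step 3: demand=3,sold=3 ship[1->2]=2 ship[0->1]=2 prod=2 -> inv=[2 16 2]
Step 4: demand=3,sold=2 ship[1->2]=2 ship[0->1]=2 prod=2 -> inv=[2 16 2]
Step 5: demand=3,sold=2 ship[1->2]=2 ship[0->1]=2 prod=2 -> inv=[2 16 2]
Step 6: demand=3,sold=2 ship[1->2]=2 ship[0->1]=2 prod=2 -> inv=[2 16 2]

2 16 2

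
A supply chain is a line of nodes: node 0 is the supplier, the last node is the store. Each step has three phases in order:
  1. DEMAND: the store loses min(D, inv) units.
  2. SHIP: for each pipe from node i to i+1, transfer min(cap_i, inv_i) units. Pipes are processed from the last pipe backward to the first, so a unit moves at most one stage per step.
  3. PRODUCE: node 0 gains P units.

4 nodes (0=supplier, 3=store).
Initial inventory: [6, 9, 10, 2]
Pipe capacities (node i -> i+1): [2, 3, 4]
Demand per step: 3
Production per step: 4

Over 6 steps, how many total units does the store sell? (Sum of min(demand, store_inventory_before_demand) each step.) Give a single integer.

Step 1: sold=2 (running total=2) -> [8 8 9 4]
Step 2: sold=3 (running total=5) -> [10 7 8 5]
Step 3: sold=3 (running total=8) -> [12 6 7 6]
Step 4: sold=3 (running total=11) -> [14 5 6 7]
Step 5: sold=3 (running total=14) -> [16 4 5 8]
Step 6: sold=3 (running total=17) -> [18 3 4 9]

Answer: 17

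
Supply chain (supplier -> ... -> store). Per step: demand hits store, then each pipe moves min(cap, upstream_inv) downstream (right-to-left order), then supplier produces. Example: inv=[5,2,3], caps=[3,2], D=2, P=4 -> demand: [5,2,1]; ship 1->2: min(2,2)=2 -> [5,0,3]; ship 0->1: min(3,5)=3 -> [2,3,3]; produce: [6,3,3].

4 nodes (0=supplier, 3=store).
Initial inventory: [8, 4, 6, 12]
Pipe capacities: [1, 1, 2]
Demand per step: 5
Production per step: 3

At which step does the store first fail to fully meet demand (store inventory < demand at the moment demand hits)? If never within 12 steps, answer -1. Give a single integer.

Step 1: demand=5,sold=5 ship[2->3]=2 ship[1->2]=1 ship[0->1]=1 prod=3 -> [10 4 5 9]
Step 2: demand=5,sold=5 ship[2->3]=2 ship[1->2]=1 ship[0->1]=1 prod=3 -> [12 4 4 6]
Step 3: demand=5,sold=5 ship[2->3]=2 ship[1->2]=1 ship[0->1]=1 prod=3 -> [14 4 3 3]
Step 4: demand=5,sold=3 ship[2->3]=2 ship[1->2]=1 ship[0->1]=1 prod=3 -> [16 4 2 2]
Step 5: demand=5,sold=2 ship[2->3]=2 ship[1->2]=1 ship[0->1]=1 prod=3 -> [18 4 1 2]
Step 6: demand=5,sold=2 ship[2->3]=1 ship[1->2]=1 ship[0->1]=1 prod=3 -> [20 4 1 1]
Step 7: demand=5,sold=1 ship[2->3]=1 ship[1->2]=1 ship[0->1]=1 prod=3 -> [22 4 1 1]
Step 8: demand=5,sold=1 ship[2->3]=1 ship[1->2]=1 ship[0->1]=1 prod=3 -> [24 4 1 1]
Step 9: demand=5,sold=1 ship[2->3]=1 ship[1->2]=1 ship[0->1]=1 prod=3 -> [26 4 1 1]
Step 10: demand=5,sold=1 ship[2->3]=1 ship[1->2]=1 ship[0->1]=1 prod=3 -> [28 4 1 1]
Step 11: demand=5,sold=1 ship[2->3]=1 ship[1->2]=1 ship[0->1]=1 prod=3 -> [30 4 1 1]
Step 12: demand=5,sold=1 ship[2->3]=1 ship[1->2]=1 ship[0->1]=1 prod=3 -> [32 4 1 1]
First stockout at step 4

4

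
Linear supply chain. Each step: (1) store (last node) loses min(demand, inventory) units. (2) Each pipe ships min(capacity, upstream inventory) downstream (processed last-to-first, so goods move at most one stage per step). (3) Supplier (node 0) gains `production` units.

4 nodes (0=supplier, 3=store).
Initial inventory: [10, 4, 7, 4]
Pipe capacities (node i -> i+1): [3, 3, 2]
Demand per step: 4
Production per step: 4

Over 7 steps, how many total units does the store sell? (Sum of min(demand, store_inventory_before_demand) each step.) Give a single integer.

Answer: 16

Derivation:
Step 1: sold=4 (running total=4) -> [11 4 8 2]
Step 2: sold=2 (running total=6) -> [12 4 9 2]
Step 3: sold=2 (running total=8) -> [13 4 10 2]
Step 4: sold=2 (running total=10) -> [14 4 11 2]
Step 5: sold=2 (running total=12) -> [15 4 12 2]
Step 6: sold=2 (running total=14) -> [16 4 13 2]
Step 7: sold=2 (running total=16) -> [17 4 14 2]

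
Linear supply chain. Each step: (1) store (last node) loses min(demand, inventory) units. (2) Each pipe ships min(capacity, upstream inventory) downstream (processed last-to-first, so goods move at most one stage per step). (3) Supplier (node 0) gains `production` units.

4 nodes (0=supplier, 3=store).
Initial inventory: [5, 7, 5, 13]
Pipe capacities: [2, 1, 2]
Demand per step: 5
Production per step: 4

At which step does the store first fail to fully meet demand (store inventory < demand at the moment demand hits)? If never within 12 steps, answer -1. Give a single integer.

Step 1: demand=5,sold=5 ship[2->3]=2 ship[1->2]=1 ship[0->1]=2 prod=4 -> [7 8 4 10]
Step 2: demand=5,sold=5 ship[2->3]=2 ship[1->2]=1 ship[0->1]=2 prod=4 -> [9 9 3 7]
Step 3: demand=5,sold=5 ship[2->3]=2 ship[1->2]=1 ship[0->1]=2 prod=4 -> [11 10 2 4]
Step 4: demand=5,sold=4 ship[2->3]=2 ship[1->2]=1 ship[0->1]=2 prod=4 -> [13 11 1 2]
Step 5: demand=5,sold=2 ship[2->3]=1 ship[1->2]=1 ship[0->1]=2 prod=4 -> [15 12 1 1]
Step 6: demand=5,sold=1 ship[2->3]=1 ship[1->2]=1 ship[0->1]=2 prod=4 -> [17 13 1 1]
Step 7: demand=5,sold=1 ship[2->3]=1 ship[1->2]=1 ship[0->1]=2 prod=4 -> [19 14 1 1]
Step 8: demand=5,sold=1 ship[2->3]=1 ship[1->2]=1 ship[0->1]=2 prod=4 -> [21 15 1 1]
Step 9: demand=5,sold=1 ship[2->3]=1 ship[1->2]=1 ship[0->1]=2 prod=4 -> [23 16 1 1]
Step 10: demand=5,sold=1 ship[2->3]=1 ship[1->2]=1 ship[0->1]=2 prod=4 -> [25 17 1 1]
Step 11: demand=5,sold=1 ship[2->3]=1 ship[1->2]=1 ship[0->1]=2 prod=4 -> [27 18 1 1]
Step 12: demand=5,sold=1 ship[2->3]=1 ship[1->2]=1 ship[0->1]=2 prod=4 -> [29 19 1 1]
First stockout at step 4

4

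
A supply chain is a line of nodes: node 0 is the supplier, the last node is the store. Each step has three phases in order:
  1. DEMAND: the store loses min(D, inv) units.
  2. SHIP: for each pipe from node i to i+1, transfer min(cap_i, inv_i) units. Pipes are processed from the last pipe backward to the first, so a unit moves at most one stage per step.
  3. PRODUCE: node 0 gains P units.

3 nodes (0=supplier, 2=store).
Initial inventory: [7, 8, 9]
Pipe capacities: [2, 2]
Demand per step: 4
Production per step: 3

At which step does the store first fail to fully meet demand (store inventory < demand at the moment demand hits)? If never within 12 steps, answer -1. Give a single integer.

Step 1: demand=4,sold=4 ship[1->2]=2 ship[0->1]=2 prod=3 -> [8 8 7]
Step 2: demand=4,sold=4 ship[1->2]=2 ship[0->1]=2 prod=3 -> [9 8 5]
Step 3: demand=4,sold=4 ship[1->2]=2 ship[0->1]=2 prod=3 -> [10 8 3]
Step 4: demand=4,sold=3 ship[1->2]=2 ship[0->1]=2 prod=3 -> [11 8 2]
Step 5: demand=4,sold=2 ship[1->2]=2 ship[0->1]=2 prod=3 -> [12 8 2]
Step 6: demand=4,sold=2 ship[1->2]=2 ship[0->1]=2 prod=3 -> [13 8 2]
Step 7: demand=4,sold=2 ship[1->2]=2 ship[0->1]=2 prod=3 -> [14 8 2]
Step 8: demand=4,sold=2 ship[1->2]=2 ship[0->1]=2 prod=3 -> [15 8 2]
Step 9: demand=4,sold=2 ship[1->2]=2 ship[0->1]=2 prod=3 -> [16 8 2]
Step 10: demand=4,sold=2 ship[1->2]=2 ship[0->1]=2 prod=3 -> [17 8 2]
Step 11: demand=4,sold=2 ship[1->2]=2 ship[0->1]=2 prod=3 -> [18 8 2]
Step 12: demand=4,sold=2 ship[1->2]=2 ship[0->1]=2 prod=3 -> [19 8 2]
First stockout at step 4

4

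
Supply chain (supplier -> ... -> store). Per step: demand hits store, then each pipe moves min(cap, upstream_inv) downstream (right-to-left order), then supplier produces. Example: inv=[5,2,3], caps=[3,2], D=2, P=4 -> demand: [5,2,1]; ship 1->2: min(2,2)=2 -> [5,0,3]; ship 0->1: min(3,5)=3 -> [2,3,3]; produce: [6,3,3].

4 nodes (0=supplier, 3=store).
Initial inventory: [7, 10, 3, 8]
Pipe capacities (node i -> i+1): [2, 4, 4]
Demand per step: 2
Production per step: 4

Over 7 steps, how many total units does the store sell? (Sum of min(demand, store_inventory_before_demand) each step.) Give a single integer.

Answer: 14

Derivation:
Step 1: sold=2 (running total=2) -> [9 8 4 9]
Step 2: sold=2 (running total=4) -> [11 6 4 11]
Step 3: sold=2 (running total=6) -> [13 4 4 13]
Step 4: sold=2 (running total=8) -> [15 2 4 15]
Step 5: sold=2 (running total=10) -> [17 2 2 17]
Step 6: sold=2 (running total=12) -> [19 2 2 17]
Step 7: sold=2 (running total=14) -> [21 2 2 17]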